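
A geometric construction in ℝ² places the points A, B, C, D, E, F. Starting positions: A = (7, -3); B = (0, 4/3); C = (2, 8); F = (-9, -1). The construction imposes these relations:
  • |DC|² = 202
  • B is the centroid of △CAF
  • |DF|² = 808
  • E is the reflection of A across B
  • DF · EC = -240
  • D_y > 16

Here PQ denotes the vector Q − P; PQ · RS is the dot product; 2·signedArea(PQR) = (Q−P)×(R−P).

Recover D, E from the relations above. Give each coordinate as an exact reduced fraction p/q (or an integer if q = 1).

D = (13, 17)
E = (-7, 17/3)

1. E_x = -7  [E is the reflection of A across B]
2. E_y = 17/3  [E is the reflection of A across B]
   → E = (-7, 17/3)
3. D_x = 13  [line -9·x + -7/3·y + 470/3 = 0 ∩ |DC|² = 202]
4. D_y = 17  [line -9·x + -7/3·y + 470/3 = 0 ∩ |DC|² = 202]
   → D = (13, 17)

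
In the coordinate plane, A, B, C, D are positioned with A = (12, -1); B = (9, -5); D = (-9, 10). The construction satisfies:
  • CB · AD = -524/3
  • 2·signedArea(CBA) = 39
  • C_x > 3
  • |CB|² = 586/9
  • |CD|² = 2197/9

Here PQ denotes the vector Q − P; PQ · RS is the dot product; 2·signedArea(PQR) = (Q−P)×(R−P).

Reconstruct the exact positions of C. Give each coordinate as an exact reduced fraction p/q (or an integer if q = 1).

C = (4, 4/3)

1. C_x = 4  [CB · AD = -524/3 ∩ 2·signedArea(CBA) = 39]
2. C_y = 4/3  [CB · AD = -524/3 ∩ 2·signedArea(CBA) = 39]
   → C = (4, 4/3)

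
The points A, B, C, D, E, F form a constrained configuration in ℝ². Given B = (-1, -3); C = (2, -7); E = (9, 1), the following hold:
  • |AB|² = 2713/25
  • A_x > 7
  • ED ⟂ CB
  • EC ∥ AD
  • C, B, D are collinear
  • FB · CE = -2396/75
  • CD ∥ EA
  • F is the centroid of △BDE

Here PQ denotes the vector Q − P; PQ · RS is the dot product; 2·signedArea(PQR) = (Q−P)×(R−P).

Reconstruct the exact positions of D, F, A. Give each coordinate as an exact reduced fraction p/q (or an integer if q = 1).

1. D_x = 17/25  [C, B, D are collinear ∩ ED ⟂ CB]
2. D_y = -131/25  [C, B, D are collinear ∩ ED ⟂ CB]
   → D = (17/25, -131/25)
3. F_x = 217/75  [F is the centroid of △BDE]
4. F_y = -181/75  [F is the centroid of △BDE]
   → F = (217/75, -181/75)
5. A_x = 192/25  [EC ∥ AD ∩ CD ∥ EA]
6. A_y = 69/25  [EC ∥ AD ∩ CD ∥ EA]
   → A = (192/25, 69/25)

A = (192/25, 69/25)
D = (17/25, -131/25)
F = (217/75, -181/75)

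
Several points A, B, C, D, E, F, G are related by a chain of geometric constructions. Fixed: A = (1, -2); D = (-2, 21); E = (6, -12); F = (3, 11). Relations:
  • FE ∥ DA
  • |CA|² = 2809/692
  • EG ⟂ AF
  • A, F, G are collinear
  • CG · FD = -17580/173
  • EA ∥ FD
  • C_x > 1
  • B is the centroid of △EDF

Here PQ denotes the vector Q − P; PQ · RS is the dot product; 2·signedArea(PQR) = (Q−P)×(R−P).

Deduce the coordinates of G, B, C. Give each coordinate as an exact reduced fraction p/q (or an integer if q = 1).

1. G_x = -67/173  [A, F, G are collinear ∩ EG ⟂ AF]
2. G_y = -1906/173  [A, F, G are collinear ∩ EG ⟂ AF]
   → G = (-67/173, -1906/173)
3. B_x = 7/3  [B is the centroid of △EDF]
4. B_y = 20/3  [B is the centroid of △EDF]
   → B = (7/3, 20/3)
5. C_x = 226/173  [line 5·x + -10·y + -1145/173 = 0 ∩ |CA|² = 2809/692]
6. C_y = -3/346  [line 5·x + -10·y + -1145/173 = 0 ∩ |CA|² = 2809/692]
   → C = (226/173, -3/346)

B = (7/3, 20/3)
C = (226/173, -3/346)
G = (-67/173, -1906/173)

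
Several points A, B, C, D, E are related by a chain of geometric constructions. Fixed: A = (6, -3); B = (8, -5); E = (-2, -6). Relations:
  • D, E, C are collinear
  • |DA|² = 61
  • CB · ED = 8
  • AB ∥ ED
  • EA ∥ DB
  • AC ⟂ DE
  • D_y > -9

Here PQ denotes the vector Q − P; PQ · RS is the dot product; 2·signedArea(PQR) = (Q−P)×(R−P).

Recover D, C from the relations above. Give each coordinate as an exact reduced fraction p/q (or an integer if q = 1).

1. D_x = 0  [EA ∥ DB ∩ AB ∥ ED]
2. D_y = -8  [EA ∥ DB ∩ AB ∥ ED]
   → D = (0, -8)
3. C_x = 1/2  [D, E, C are collinear ∩ AC ⟂ DE]
4. C_y = -17/2  [D, E, C are collinear ∩ AC ⟂ DE]
   → C = (1/2, -17/2)

C = (1/2, -17/2)
D = (0, -8)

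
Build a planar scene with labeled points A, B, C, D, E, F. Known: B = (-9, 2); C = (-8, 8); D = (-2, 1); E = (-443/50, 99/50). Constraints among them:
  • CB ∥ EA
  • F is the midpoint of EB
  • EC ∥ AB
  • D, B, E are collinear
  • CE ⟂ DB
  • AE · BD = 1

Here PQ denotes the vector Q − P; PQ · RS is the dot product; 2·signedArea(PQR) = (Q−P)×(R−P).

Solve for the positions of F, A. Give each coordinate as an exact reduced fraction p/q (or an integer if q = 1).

A = (-493/50, -201/50)
F = (-893/100, 199/100)

1. F_x = -893/100  [F is the midpoint of EB]
2. F_y = 199/100  [F is the midpoint of EB]
   → F = (-893/100, 199/100)
3. A_x = -493/50  [EC ∥ AB ∩ CB ∥ EA]
4. A_y = -201/50  [EC ∥ AB ∩ CB ∥ EA]
   → A = (-493/50, -201/50)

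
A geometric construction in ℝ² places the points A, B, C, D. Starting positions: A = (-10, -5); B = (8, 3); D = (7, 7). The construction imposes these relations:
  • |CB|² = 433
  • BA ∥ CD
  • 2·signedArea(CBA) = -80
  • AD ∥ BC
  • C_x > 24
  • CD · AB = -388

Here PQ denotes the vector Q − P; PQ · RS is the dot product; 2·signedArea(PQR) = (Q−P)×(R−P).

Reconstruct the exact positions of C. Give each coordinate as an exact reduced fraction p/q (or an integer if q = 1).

1. C_x = 25  [BA ∥ CD ∩ AD ∥ BC]
2. C_y = 15  [BA ∥ CD ∩ AD ∥ BC]
   → C = (25, 15)

C = (25, 15)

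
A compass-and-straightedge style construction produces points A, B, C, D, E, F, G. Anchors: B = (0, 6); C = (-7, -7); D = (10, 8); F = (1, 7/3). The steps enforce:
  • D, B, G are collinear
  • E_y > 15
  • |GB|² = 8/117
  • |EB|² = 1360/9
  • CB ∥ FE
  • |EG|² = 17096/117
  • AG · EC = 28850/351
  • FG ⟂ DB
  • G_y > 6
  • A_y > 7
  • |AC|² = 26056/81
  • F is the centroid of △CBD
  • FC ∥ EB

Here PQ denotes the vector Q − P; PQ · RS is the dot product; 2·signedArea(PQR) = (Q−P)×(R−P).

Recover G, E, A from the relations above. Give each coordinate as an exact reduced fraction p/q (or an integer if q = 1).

1. G_x = 10/39  [D, B, G are collinear ∩ FG ⟂ DB]
2. G_y = 236/39  [D, B, G are collinear ∩ FG ⟂ DB]
   → G = (10/39, 236/39)
3. E_x = 8  [FC ∥ EB ∩ CB ∥ FE]
4. E_y = 46/3  [FC ∥ EB ∩ CB ∥ FE]
   → E = (8, 46/3)
5. A_x = 3  [line 15·x + 67/3·y + -5972/27 = 0 ∩ |AC|² = 26056/81]
6. A_y = 71/9  [line 15·x + 67/3·y + -5972/27 = 0 ∩ |AC|² = 26056/81]
   → A = (3, 71/9)

A = (3, 71/9)
E = (8, 46/3)
G = (10/39, 236/39)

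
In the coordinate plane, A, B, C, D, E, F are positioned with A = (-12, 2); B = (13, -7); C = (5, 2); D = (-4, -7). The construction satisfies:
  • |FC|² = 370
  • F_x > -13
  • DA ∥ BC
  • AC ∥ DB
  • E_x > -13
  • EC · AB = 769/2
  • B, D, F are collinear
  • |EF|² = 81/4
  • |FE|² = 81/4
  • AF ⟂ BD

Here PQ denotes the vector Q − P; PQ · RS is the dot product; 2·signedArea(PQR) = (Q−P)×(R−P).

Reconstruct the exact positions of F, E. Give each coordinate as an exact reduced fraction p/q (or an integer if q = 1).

1. F_x = -12  [B, D, F are collinear ∩ AF ⟂ BD]
2. F_y = -7  [B, D, F are collinear ∩ AF ⟂ BD]
   → F = (-12, -7)
3. E_x = -12  [line -25·x + 9·y + -555/2 = 0 ∩ |EF|² = 81/4]
4. E_y = -5/2  [line -25·x + 9·y + -555/2 = 0 ∩ |EF|² = 81/4]
   → E = (-12, -5/2)

E = (-12, -5/2)
F = (-12, -7)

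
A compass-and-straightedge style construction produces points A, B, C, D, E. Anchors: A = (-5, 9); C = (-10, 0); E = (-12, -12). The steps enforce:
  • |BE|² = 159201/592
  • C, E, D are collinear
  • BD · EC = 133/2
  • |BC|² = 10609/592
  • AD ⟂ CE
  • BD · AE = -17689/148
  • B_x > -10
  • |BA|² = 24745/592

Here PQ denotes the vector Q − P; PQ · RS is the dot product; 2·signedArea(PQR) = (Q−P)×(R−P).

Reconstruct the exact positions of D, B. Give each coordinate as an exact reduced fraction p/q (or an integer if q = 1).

B = (-1377/148, 309/74)
D = (-311/37, 354/37)

1. D_x = -311/37  [C, E, D are collinear ∩ AD ⟂ CE]
2. D_y = 354/37  [C, E, D are collinear ∩ AD ⟂ CE]
   → D = (-311/37, 354/37)
3. B_x = -1377/148  [BD · AE = -17689/148 ∩ BD · EC = 133/2]
4. B_y = 309/74  [BD · AE = -17689/148 ∩ BD · EC = 133/2]
   → B = (-1377/148, 309/74)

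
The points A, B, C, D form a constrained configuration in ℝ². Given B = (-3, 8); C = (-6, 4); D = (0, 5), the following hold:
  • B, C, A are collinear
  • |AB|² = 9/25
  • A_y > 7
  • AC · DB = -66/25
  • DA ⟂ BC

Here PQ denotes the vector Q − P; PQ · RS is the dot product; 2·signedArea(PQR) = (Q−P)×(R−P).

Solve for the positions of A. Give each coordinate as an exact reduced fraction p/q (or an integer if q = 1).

A = (-84/25, 188/25)

1. A_x = -84/25  [B, C, A are collinear ∩ DA ⟂ BC]
2. A_y = 188/25  [B, C, A are collinear ∩ DA ⟂ BC]
   → A = (-84/25, 188/25)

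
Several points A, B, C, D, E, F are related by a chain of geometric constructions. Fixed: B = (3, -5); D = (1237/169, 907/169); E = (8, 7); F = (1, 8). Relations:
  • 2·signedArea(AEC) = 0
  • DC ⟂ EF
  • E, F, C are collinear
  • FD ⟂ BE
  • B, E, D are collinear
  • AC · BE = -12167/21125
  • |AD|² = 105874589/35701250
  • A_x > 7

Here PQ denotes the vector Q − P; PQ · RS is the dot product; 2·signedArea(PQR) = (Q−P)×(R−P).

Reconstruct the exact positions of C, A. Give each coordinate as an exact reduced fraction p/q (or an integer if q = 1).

A = (326891/42250, 297337/42250)
C = (63897/8450, 59679/8450)

1. C_x = 63897/8450  [E, F, C are collinear ∩ DC ⟂ EF]
2. C_y = 59679/8450  [E, F, C are collinear ∩ DC ⟂ EF]
   → C = (63897/8450, 59679/8450)
3. A_x = 326891/42250  [2·signedArea(AEC) = 0 ∩ AC · BE = -12167/21125]
4. A_y = 297337/42250  [2·signedArea(AEC) = 0 ∩ AC · BE = -12167/21125]
   → A = (326891/42250, 297337/42250)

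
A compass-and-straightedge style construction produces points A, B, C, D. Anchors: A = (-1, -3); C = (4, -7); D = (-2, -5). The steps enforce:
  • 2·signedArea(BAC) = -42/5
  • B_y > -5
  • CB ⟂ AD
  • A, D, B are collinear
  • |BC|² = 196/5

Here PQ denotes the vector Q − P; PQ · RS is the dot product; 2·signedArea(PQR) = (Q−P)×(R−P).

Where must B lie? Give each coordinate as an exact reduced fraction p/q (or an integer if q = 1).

B = (-8/5, -21/5)

1. B_x = -8/5  [A, D, B are collinear ∩ CB ⟂ AD]
2. B_y = -21/5  [A, D, B are collinear ∩ CB ⟂ AD]
   → B = (-8/5, -21/5)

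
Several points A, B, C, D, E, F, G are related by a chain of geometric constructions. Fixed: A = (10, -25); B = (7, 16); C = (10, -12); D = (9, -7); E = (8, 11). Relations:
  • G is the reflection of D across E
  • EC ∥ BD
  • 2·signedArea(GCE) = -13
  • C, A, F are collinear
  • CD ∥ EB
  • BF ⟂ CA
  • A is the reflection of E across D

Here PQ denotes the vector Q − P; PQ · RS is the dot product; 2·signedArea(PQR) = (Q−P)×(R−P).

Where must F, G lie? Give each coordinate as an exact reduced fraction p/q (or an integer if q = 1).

F = (10, 16)
G = (7, 29)

1. F_x = 10  [C, A, F are collinear ∩ BF ⟂ CA]
2. F_y = 16  [C, A, F are collinear ∩ BF ⟂ CA]
   → F = (10, 16)
3. G_x = 7  [G is the reflection of D across E]
4. G_y = 29  [G is the reflection of D across E]
   → G = (7, 29)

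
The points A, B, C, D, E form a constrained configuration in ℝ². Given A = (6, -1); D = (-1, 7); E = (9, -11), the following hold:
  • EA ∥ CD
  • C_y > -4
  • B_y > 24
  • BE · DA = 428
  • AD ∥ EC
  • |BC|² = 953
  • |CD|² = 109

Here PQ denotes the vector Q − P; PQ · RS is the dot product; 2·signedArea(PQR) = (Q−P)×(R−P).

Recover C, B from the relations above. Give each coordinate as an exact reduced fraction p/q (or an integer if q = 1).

B = (-11, 25)
C = (2, -3)

1. C_x = 2  [EA ∥ CD ∩ AD ∥ EC]
2. C_y = -3  [EA ∥ CD ∩ AD ∥ EC]
   → C = (2, -3)
3. B_x = -11  [line -7·x + 8·y + -277 = 0 ∩ |BC|² = 953]
4. B_y = 25  [line -7·x + 8·y + -277 = 0 ∩ |BC|² = 953]
   → B = (-11, 25)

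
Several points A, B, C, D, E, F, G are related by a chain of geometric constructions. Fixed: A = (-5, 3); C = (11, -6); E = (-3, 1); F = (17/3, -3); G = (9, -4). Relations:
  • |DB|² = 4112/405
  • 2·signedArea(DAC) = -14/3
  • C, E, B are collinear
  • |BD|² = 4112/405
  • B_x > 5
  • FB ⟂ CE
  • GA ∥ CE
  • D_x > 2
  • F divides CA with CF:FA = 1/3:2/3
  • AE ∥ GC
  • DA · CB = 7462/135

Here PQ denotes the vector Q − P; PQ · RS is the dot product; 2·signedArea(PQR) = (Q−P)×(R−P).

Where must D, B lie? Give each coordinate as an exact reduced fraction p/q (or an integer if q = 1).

B = (83/15, -49/15)
D = (25/9, -5/3)

1. B_x = 83/15  [C, E, B are collinear ∩ FB ⟂ CE]
2. B_y = -49/15  [C, E, B are collinear ∩ FB ⟂ CE]
   → B = (83/15, -49/15)
3. D_x = 25/9  [DA · CB = 7462/135 ∩ 2·signedArea(DAC) = -14/3]
4. D_y = -5/3  [DA · CB = 7462/135 ∩ 2·signedArea(DAC) = -14/3]
   → D = (25/9, -5/3)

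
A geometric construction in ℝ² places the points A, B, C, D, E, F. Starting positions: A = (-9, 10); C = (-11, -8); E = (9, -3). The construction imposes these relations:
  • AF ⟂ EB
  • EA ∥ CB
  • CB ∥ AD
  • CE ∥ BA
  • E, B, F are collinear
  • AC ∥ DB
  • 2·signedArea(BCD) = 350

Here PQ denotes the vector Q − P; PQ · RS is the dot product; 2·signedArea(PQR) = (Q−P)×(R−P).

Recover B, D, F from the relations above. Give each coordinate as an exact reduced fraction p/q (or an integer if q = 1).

1. B_x = -29  [CE ∥ BA ∩ EA ∥ CB]
2. B_y = 5  [CE ∥ BA ∩ EA ∥ CB]
   → B = (-29, 5)
3. D_x = -27  [AC ∥ DB ∩ CB ∥ AD]
4. D_y = 23  [AC ∥ DB ∩ CB ∥ AD]
   → D = (-27, 23)
5. F_x = -4093/377  [E, B, F are collinear ∩ AF ⟂ EB]
6. F_y = 445/377  [E, B, F are collinear ∩ AF ⟂ EB]
   → F = (-4093/377, 445/377)

B = (-29, 5)
D = (-27, 23)
F = (-4093/377, 445/377)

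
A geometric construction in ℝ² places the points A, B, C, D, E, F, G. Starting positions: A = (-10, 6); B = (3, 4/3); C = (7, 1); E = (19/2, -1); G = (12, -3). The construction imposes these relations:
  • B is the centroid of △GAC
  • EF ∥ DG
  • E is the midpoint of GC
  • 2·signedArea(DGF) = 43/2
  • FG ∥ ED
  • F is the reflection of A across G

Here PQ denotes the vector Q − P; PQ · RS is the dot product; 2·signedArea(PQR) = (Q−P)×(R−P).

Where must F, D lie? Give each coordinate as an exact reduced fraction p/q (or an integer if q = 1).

D = (-25/2, 8)
F = (34, -12)

1. F_x = 34  [F is the reflection of A across G]
2. F_y = -12  [F is the reflection of A across G]
   → F = (34, -12)
3. D_x = -25/2  [EF ∥ DG ∩ FG ∥ ED]
4. D_y = 8  [EF ∥ DG ∩ FG ∥ ED]
   → D = (-25/2, 8)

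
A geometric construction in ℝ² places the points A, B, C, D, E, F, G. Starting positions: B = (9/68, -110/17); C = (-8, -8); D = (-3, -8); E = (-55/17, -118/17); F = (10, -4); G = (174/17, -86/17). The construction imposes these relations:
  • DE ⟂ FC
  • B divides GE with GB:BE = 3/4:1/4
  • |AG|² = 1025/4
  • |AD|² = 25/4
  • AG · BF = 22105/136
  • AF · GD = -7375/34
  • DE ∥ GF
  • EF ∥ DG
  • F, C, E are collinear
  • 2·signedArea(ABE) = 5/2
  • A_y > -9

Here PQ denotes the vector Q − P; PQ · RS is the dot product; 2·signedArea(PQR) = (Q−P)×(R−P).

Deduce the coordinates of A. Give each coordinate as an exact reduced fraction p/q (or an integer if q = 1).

1. A_x = -11/2  [2·signedArea(ABE) = 5/2 ∩ AG · BF = 22105/136]
2. A_y = -8  [2·signedArea(ABE) = 5/2 ∩ AG · BF = 22105/136]
   → A = (-11/2, -8)

A = (-11/2, -8)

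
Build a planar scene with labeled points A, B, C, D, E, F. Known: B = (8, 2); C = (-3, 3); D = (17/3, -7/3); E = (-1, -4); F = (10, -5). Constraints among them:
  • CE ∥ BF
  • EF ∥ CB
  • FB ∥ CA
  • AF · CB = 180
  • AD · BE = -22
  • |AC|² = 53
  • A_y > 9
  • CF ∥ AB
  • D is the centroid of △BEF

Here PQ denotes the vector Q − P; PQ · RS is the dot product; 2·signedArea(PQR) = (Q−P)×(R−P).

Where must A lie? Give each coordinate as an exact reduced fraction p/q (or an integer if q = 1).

A = (-5, 10)

1. A_x = -5  [CF ∥ AB ∩ FB ∥ CA]
2. A_y = 10  [CF ∥ AB ∩ FB ∥ CA]
   → A = (-5, 10)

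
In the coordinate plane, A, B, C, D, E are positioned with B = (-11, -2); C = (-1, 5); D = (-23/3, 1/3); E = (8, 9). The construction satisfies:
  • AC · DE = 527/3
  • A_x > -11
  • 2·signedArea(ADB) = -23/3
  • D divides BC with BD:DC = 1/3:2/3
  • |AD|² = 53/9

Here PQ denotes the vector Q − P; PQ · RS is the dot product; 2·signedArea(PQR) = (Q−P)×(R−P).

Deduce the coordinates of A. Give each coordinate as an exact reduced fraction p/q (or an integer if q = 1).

A = (-10, 1)

1. A_x = -10  [2·signedArea(ADB) = -23/3 ∩ AC · DE = 527/3]
2. A_y = 1  [2·signedArea(ADB) = -23/3 ∩ AC · DE = 527/3]
   → A = (-10, 1)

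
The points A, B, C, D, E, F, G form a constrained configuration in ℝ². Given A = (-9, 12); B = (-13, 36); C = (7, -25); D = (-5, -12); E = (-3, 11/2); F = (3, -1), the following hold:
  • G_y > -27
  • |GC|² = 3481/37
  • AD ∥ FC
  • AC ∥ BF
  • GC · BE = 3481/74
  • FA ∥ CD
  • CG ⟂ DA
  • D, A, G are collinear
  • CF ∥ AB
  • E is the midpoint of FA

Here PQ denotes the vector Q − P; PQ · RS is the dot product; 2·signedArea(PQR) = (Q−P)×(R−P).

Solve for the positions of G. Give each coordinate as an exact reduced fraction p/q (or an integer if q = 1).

1. G_x = -95/37  [D, A, G are collinear ∩ CG ⟂ DA]
2. G_y = -984/37  [D, A, G are collinear ∩ CG ⟂ DA]
   → G = (-95/37, -984/37)

G = (-95/37, -984/37)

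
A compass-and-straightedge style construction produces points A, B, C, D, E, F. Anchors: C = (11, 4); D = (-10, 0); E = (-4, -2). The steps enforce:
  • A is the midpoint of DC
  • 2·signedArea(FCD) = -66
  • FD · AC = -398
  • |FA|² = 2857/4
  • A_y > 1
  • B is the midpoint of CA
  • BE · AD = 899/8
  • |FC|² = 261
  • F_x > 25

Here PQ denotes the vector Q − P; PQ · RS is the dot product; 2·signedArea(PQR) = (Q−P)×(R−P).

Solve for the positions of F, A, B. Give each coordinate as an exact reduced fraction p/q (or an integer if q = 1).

A = (1/2, 2)
B = (23/4, 3)
F = (26, 10)

1. F_x = 26  [line 4·x + -21·y + 106 = 0 ∩ |FC|² = 261]
2. F_y = 10  [line 4·x + -21·y + 106 = 0 ∩ |FC|² = 261]
   → F = (26, 10)
3. A_x = 1/2  [A is the midpoint of DC]
4. A_y = 2  [A is the midpoint of DC]
   → A = (1/2, 2)
5. B_x = 23/4  [B is the midpoint of CA]
6. B_y = 3  [B is the midpoint of CA]
   → B = (23/4, 3)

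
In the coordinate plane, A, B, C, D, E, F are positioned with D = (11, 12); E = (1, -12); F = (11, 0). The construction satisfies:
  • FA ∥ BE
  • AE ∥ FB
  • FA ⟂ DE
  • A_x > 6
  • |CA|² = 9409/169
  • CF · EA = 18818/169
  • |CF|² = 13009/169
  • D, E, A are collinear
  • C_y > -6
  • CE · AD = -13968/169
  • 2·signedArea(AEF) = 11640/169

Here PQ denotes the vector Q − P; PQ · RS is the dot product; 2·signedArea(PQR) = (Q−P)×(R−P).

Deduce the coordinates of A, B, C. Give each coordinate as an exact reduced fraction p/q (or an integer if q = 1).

1. A_x = 1139/169  [D, E, A are collinear ∩ FA ⟂ DE]
2. A_y = 300/169  [D, E, A are collinear ∩ FA ⟂ DE]
   → A = (1139/169, 300/169)
3. B_x = 889/169  [FA ∥ BE ∩ AE ∥ FB]
4. B_y = -2328/169  [FA ∥ BE ∩ AE ∥ FB]
   → B = (889/169, -2328/169)
5. C_x = 654/169  [line -720/169·x + -1728/169·y + -6048/169 = 0 ∩ |CF|² = 13009/169]
6. C_y = -864/169  [line -720/169·x + -1728/169·y + -6048/169 = 0 ∩ |CF|² = 13009/169]
   → C = (654/169, -864/169)

A = (1139/169, 300/169)
B = (889/169, -2328/169)
C = (654/169, -864/169)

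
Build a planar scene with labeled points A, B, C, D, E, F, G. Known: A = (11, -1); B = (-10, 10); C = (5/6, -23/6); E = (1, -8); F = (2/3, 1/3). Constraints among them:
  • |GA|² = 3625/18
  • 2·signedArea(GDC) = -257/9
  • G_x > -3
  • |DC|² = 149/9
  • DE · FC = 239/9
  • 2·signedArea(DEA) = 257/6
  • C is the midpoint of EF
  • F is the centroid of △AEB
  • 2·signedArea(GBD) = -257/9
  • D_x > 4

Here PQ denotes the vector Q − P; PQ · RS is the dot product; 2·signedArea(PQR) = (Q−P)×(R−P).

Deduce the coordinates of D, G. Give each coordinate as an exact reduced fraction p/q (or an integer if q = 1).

1. D_x = 25/6  [2·signedArea(DEA) = 257/6 ∩ DE · FC = 239/9]
2. D_y = -3/2  [2·signedArea(DEA) = 257/6 ∩ DE · FC = 239/9]
   → D = (25/6, -3/2)
3. G_x = -17/6  [2·signedArea(GDC) = -257/9 ∩ 2·signedArea(GBD) = -257/9]
4. G_y = 13/6  [2·signedArea(GDC) = -257/9 ∩ 2·signedArea(GBD) = -257/9]
   → G = (-17/6, 13/6)

D = (25/6, -3/2)
G = (-17/6, 13/6)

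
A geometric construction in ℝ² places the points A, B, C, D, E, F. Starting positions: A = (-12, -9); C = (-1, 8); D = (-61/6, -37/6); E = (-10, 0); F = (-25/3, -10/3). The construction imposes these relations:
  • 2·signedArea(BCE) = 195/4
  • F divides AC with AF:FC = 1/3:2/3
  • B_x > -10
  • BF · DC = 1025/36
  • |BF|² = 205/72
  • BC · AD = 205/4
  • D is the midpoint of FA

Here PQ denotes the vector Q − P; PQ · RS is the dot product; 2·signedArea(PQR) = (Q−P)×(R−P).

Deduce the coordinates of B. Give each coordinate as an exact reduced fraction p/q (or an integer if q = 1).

1. B_x = -37/4  [2·signedArea(BCE) = 195/4 ∩ BF · DC = 1025/36]
2. B_y = -19/4  [2·signedArea(BCE) = 195/4 ∩ BF · DC = 1025/36]
   → B = (-37/4, -19/4)

B = (-37/4, -19/4)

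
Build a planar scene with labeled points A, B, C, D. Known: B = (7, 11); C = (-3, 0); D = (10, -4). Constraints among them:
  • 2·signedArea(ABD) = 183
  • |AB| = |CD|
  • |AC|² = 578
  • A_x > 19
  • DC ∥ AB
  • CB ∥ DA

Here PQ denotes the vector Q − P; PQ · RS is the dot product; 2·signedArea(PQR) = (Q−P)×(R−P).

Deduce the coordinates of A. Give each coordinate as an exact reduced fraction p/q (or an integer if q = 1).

A = (20, 7)

1. A_x = 20  [DC ∥ AB ∩ CB ∥ DA]
2. A_y = 7  [DC ∥ AB ∩ CB ∥ DA]
   → A = (20, 7)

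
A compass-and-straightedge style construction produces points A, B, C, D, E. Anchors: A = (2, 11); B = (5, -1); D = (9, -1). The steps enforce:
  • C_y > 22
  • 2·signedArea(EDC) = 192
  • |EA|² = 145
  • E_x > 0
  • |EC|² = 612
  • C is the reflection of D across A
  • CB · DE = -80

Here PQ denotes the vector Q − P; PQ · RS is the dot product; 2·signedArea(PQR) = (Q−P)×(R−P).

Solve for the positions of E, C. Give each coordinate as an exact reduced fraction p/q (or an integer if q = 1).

C = (-5, 23)
E = (1, -1)

1. C_x = -5  [C is the reflection of D across A]
2. C_y = 23  [C is the reflection of D across A]
   → C = (-5, 23)
3. E_x = 1  [2·signedArea(EDC) = 192 ∩ CB · DE = -80]
4. E_y = -1  [2·signedArea(EDC) = 192 ∩ CB · DE = -80]
   → E = (1, -1)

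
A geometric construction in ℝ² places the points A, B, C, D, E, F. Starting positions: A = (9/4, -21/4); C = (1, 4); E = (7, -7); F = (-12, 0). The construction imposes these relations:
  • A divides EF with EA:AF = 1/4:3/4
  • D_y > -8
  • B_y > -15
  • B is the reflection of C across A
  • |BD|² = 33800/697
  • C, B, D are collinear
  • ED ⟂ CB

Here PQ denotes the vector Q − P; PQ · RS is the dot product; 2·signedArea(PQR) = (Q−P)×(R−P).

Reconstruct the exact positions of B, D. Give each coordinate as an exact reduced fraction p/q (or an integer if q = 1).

B = (7/2, -29/2)
D = (3579/1394, -10593/1394)

1. B_x = 7/2  [B is the reflection of C across A]
2. B_y = -29/2  [B is the reflection of C across A]
   → B = (7/2, -29/2)
3. D_x = 3579/1394  [C, B, D are collinear ∩ ED ⟂ CB]
4. D_y = -10593/1394  [C, B, D are collinear ∩ ED ⟂ CB]
   → D = (3579/1394, -10593/1394)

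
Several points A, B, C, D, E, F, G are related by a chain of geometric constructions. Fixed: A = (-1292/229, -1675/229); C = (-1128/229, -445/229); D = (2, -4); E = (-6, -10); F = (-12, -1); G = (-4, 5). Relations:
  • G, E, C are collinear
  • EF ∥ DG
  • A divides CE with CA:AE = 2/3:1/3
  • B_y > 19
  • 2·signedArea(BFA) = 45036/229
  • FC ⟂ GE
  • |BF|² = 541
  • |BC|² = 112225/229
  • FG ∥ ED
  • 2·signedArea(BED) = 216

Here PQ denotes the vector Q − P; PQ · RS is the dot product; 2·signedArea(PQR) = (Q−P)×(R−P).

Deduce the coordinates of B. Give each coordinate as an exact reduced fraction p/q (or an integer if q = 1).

1. B_x = -2  [2·signedArea(BED) = 216 ∩ 2·signedArea(BFA) = 45036/229]
2. B_y = 20  [2·signedArea(BED) = 216 ∩ 2·signedArea(BFA) = 45036/229]
   → B = (-2, 20)

B = (-2, 20)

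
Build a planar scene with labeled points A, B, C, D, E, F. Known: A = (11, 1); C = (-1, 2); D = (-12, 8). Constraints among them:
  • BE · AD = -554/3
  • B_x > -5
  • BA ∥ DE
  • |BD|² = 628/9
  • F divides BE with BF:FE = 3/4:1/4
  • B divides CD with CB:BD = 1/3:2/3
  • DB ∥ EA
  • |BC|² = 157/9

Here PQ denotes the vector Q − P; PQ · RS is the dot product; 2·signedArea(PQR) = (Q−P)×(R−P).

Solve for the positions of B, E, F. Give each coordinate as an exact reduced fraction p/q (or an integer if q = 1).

B = (-14/3, 4)
E = (11/3, 5)
F = (19/12, 19/4)

1. B_x = -14/3  [B divides CD with CB:BD = 1/3:2/3]
2. B_y = 4  [B divides CD with CB:BD = 1/3:2/3]
   → B = (-14/3, 4)
3. E_x = 11/3  [DB ∥ EA ∩ BA ∥ DE]
4. E_y = 5  [DB ∥ EA ∩ BA ∥ DE]
   → E = (11/3, 5)
5. F_x = 19/12  [F divides BE with BF:FE = 3/4:1/4]
6. F_y = 19/4  [F divides BE with BF:FE = 3/4:1/4]
   → F = (19/12, 19/4)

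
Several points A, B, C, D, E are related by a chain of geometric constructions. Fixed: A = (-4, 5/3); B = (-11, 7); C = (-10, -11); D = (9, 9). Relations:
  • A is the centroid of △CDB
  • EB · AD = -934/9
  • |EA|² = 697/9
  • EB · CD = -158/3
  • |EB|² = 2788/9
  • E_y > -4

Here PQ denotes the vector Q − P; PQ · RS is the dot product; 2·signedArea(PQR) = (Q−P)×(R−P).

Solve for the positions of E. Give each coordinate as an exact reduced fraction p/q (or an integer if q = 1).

E = (3, -11/3)

1. E_x = 3  [EB · AD = -934/9 ∩ EB · CD = -158/3]
2. E_y = -11/3  [EB · AD = -934/9 ∩ EB · CD = -158/3]
   → E = (3, -11/3)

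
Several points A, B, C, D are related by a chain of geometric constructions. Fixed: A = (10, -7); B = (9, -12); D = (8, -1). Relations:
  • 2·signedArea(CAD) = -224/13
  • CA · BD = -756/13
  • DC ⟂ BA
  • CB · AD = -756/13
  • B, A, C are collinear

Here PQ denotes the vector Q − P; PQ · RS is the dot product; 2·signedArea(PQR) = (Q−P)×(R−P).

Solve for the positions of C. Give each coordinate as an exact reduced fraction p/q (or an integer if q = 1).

C = (144/13, -21/13)

1. C_x = 144/13  [B, A, C are collinear ∩ DC ⟂ BA]
2. C_y = -21/13  [B, A, C are collinear ∩ DC ⟂ BA]
   → C = (144/13, -21/13)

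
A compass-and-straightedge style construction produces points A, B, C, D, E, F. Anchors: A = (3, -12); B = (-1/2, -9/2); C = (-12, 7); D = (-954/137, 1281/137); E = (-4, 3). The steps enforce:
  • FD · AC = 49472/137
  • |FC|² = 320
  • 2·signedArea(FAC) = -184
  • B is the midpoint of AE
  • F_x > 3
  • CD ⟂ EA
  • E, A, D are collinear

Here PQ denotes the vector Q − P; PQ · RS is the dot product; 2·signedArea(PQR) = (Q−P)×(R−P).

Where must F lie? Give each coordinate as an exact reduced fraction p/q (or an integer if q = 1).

F = (4, -1)

1. F_x = 4  [2·signedArea(FAC) = -184 ∩ FD · AC = 49472/137]
2. F_y = -1  [2·signedArea(FAC) = -184 ∩ FD · AC = 49472/137]
   → F = (4, -1)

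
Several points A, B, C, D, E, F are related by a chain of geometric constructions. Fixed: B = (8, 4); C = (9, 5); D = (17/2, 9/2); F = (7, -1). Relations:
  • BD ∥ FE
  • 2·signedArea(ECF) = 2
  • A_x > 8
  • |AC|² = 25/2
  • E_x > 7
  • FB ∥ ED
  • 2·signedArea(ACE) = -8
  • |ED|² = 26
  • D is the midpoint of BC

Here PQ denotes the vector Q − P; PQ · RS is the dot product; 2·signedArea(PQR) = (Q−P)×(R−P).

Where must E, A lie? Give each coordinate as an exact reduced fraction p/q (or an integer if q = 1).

1. E_x = 15/2  [FB ∥ ED ∩ BD ∥ FE]
2. E_y = -1/2  [FB ∥ ED ∩ BD ∥ FE]
   → E = (15/2, -1/2)
3. A_x = 17/2  [line 11/2·x + -3/2·y + -34 = 0 ∩ |AC|² = 25/2]
4. A_y = 17/2  [line 11/2·x + -3/2·y + -34 = 0 ∩ |AC|² = 25/2]
   → A = (17/2, 17/2)

A = (17/2, 17/2)
E = (15/2, -1/2)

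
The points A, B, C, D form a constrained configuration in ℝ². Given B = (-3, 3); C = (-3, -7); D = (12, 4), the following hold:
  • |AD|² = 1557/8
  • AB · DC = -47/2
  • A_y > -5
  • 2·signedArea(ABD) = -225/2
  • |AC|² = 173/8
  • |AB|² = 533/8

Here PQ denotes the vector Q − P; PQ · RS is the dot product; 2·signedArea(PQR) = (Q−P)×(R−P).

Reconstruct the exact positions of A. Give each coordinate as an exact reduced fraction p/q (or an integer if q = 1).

A = (3/4, -17/4)

1. A_x = 3/4  [2·signedArea(ABD) = -225/2 ∩ AB · DC = -47/2]
2. A_y = -17/4  [2·signedArea(ABD) = -225/2 ∩ AB · DC = -47/2]
   → A = (3/4, -17/4)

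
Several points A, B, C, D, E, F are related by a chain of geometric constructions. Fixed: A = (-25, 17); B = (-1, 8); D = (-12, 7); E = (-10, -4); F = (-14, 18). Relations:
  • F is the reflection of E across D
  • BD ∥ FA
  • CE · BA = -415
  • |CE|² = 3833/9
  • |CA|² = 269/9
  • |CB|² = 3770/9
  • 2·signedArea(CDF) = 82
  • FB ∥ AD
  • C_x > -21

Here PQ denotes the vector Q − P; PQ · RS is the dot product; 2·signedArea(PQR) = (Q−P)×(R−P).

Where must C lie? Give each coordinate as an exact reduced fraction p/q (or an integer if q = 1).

C = (-62/3, 41/3)

1. C_x = -62/3  [2·signedArea(CDF) = 82 ∩ CE · BA = -415]
2. C_y = 41/3  [2·signedArea(CDF) = 82 ∩ CE · BA = -415]
   → C = (-62/3, 41/3)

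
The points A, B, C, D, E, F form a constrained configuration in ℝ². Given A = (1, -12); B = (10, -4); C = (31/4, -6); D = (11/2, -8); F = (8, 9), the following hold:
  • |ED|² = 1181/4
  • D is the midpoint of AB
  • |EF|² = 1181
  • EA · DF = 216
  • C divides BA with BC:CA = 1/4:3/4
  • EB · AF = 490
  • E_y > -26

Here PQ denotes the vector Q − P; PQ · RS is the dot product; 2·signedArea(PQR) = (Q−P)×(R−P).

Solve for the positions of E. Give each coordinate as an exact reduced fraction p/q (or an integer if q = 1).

E = (3, -25)

1. E_x = 3  [EA · DF = 216 ∩ EB · AF = 490]
2. E_y = -25  [EA · DF = 216 ∩ EB · AF = 490]
   → E = (3, -25)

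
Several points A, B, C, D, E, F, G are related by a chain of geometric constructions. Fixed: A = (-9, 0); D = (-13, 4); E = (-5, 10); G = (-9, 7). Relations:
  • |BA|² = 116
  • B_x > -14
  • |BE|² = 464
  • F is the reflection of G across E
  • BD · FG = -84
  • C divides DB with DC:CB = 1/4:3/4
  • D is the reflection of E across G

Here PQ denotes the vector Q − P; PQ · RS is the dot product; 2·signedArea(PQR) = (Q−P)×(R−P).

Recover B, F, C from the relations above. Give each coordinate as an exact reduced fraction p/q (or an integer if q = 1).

1. F_x = -1  [F is the reflection of G across E]
2. F_y = 13  [F is the reflection of G across E]
   → F = (-1, 13)
3. B_x = -13  [line 8·x + 6·y + 164 = 0 ∩ |BE|² = 464]
4. B_y = -10  [line 8·x + 6·y + 164 = 0 ∩ |BE|² = 464]
   → B = (-13, -10)
5. C_x = -13  [C divides DB with DC:CB = 1/4:3/4]
6. C_y = 1/2  [C divides DB with DC:CB = 1/4:3/4]
   → C = (-13, 1/2)

B = (-13, -10)
C = (-13, 1/2)
F = (-1, 13)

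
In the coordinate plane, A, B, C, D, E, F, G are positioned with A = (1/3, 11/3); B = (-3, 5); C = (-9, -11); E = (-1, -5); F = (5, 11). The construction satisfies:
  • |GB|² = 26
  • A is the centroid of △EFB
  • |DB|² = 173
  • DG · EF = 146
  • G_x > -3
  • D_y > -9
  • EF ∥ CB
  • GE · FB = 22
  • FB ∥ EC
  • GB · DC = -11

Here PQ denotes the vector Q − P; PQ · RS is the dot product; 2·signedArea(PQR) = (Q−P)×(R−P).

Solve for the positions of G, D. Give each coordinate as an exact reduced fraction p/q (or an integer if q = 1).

D = (-5, -8)
G = (-2, 0)

1. G_x = -2  [line 8·x + 6·y + 16 = 0 ∩ |GB|² = 26]
2. G_y = 0  [line 8·x + 6·y + 16 = 0 ∩ |GB|² = 26]
   → G = (-2, 0)
3. D_x = -5  [GB · DC = -11 ∩ DG · EF = 146]
4. D_y = -8  [GB · DC = -11 ∩ DG · EF = 146]
   → D = (-5, -8)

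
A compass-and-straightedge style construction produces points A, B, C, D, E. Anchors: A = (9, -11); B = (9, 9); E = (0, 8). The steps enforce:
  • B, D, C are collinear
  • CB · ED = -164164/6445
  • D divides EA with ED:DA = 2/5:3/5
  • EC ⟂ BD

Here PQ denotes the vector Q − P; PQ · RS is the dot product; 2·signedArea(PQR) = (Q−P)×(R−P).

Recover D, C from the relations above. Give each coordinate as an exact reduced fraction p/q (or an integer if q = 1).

1. D_x = 18/5  [D divides EA with ED:DA = 2/5:3/5]
2. D_y = 2/5  [D divides EA with ED:DA = 2/5:3/5]
   → D = (18/5, 2/5)
3. C_x = 7740/1289  [B, D, C are collinear ∩ EC ⟂ BD]
4. C_y = 5452/1289  [B, D, C are collinear ∩ EC ⟂ BD]
   → C = (7740/1289, 5452/1289)

C = (7740/1289, 5452/1289)
D = (18/5, 2/5)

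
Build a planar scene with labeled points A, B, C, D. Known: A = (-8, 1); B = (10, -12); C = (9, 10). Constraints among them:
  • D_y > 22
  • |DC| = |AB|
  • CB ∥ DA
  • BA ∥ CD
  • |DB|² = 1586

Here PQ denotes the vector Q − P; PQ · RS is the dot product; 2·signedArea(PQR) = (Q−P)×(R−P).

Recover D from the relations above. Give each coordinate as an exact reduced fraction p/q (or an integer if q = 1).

1. D_x = -9  [CB ∥ DA ∩ BA ∥ CD]
2. D_y = 23  [CB ∥ DA ∩ BA ∥ CD]
   → D = (-9, 23)

D = (-9, 23)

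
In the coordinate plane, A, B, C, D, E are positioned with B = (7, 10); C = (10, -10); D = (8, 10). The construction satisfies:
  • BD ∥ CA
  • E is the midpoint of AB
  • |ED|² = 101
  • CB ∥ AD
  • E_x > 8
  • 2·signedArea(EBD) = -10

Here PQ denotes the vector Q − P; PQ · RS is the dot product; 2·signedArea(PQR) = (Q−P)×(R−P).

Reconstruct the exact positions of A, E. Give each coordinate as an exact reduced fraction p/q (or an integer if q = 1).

A = (11, -10)
E = (9, 0)

1. A_x = 11  [CB ∥ AD ∩ BD ∥ CA]
2. A_y = -10  [CB ∥ AD ∩ BD ∥ CA]
   → A = (11, -10)
3. E_x = 9  [E is the midpoint of AB]
4. E_y = 0  [E is the midpoint of AB]
   → E = (9, 0)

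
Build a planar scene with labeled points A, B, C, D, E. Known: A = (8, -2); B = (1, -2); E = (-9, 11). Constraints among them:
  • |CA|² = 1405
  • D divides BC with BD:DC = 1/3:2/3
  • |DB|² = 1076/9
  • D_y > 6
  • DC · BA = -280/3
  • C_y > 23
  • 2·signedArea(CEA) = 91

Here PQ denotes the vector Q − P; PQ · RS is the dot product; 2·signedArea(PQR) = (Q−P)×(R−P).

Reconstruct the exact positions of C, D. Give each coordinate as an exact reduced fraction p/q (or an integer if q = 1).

C = (-19, 24)
D = (-17/3, 20/3)

1. C_x = -19  [line 13·x + 17·y + -161 = 0 ∩ |CA|² = 1405]
2. C_y = 24  [line 13·x + 17·y + -161 = 0 ∩ |CA|² = 1405]
   → C = (-19, 24)
3. D_x = -17/3  [D divides BC with BD:DC = 1/3:2/3]
4. D_y = 20/3  [D divides BC with BD:DC = 1/3:2/3]
   → D = (-17/3, 20/3)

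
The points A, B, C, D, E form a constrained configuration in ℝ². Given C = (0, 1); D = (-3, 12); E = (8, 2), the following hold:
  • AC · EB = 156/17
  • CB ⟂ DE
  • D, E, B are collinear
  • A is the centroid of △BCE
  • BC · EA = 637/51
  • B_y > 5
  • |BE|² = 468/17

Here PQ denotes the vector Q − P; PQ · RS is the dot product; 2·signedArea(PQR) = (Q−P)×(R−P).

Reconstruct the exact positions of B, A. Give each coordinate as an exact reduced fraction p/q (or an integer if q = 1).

A = (206/51, 145/51)
B = (70/17, 94/17)

1. B_x = 70/17  [D, E, B are collinear ∩ CB ⟂ DE]
2. B_y = 94/17  [D, E, B are collinear ∩ CB ⟂ DE]
   → B = (70/17, 94/17)
3. A_x = 206/51  [A is the centroid of △BCE]
4. A_y = 145/51  [A is the centroid of △BCE]
   → A = (206/51, 145/51)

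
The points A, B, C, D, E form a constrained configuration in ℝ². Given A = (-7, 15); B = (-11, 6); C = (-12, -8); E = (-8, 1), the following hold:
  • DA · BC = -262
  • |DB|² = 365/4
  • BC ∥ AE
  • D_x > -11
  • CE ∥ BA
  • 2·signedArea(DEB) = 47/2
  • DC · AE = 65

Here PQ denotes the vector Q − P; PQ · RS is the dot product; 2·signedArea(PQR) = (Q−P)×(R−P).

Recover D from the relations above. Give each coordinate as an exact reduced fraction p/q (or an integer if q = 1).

D = (-10, -7/2)

1. D_x = -10  [DC · AE = 65 ∩ 2·signedArea(DEB) = 47/2]
2. D_y = -7/2  [DC · AE = 65 ∩ 2·signedArea(DEB) = 47/2]
   → D = (-10, -7/2)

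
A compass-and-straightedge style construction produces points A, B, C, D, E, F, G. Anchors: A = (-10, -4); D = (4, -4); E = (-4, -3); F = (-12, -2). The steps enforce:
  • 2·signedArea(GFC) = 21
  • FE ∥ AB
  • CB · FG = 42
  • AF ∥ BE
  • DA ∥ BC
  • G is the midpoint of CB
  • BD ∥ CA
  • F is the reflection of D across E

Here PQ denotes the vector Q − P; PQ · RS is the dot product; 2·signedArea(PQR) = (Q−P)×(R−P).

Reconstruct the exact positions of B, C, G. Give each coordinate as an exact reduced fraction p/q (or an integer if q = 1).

B = (-2, -5)
C = (-16, -5)
G = (-9, -5)

1. B_x = -2  [AF ∥ BE ∩ FE ∥ AB]
2. B_y = -5  [AF ∥ BE ∩ FE ∥ AB]
   → B = (-2, -5)
3. C_x = -16  [BD ∥ CA ∩ DA ∥ BC]
4. C_y = -5  [BD ∥ CA ∩ DA ∥ BC]
   → C = (-16, -5)
5. G_x = -9  [G is the midpoint of CB]
6. G_y = -5  [G is the midpoint of CB]
   → G = (-9, -5)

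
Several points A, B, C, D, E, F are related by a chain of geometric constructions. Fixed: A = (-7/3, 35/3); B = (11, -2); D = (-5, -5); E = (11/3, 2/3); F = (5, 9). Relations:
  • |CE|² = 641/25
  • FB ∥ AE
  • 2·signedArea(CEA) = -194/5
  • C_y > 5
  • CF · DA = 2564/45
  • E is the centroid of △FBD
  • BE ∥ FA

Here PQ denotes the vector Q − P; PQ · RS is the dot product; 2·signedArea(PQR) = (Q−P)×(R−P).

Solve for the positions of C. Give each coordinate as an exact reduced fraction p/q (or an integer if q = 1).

C = (67/15, 17/3)

1. C_x = 67/15  [2·signedArea(CEA) = -194/5 ∩ CF · DA = 2564/45]
2. C_y = 17/3  [2·signedArea(CEA) = -194/5 ∩ CF · DA = 2564/45]
   → C = (67/15, 17/3)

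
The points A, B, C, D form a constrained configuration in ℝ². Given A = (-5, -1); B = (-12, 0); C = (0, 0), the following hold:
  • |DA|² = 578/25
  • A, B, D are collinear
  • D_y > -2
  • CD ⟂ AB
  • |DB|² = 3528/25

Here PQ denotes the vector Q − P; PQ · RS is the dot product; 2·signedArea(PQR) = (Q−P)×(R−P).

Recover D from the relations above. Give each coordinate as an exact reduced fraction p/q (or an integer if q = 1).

1. D_x = -6/25  [A, B, D are collinear ∩ CD ⟂ AB]
2. D_y = -42/25  [A, B, D are collinear ∩ CD ⟂ AB]
   → D = (-6/25, -42/25)

D = (-6/25, -42/25)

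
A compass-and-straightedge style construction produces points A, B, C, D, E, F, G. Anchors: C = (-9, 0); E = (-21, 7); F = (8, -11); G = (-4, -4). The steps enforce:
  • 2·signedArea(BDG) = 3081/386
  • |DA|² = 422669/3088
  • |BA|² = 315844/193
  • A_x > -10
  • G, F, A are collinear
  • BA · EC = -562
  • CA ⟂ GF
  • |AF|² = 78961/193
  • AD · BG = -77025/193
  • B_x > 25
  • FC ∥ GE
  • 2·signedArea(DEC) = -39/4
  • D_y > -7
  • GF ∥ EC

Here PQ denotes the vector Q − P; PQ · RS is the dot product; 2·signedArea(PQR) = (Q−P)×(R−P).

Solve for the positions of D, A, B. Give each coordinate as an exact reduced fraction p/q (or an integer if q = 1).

A = (-1828/193, -156/193)
B = (4916/193, -4090/193)
D = (3/4, -13/2)

1. A_x = -1828/193  [G, F, A are collinear ∩ CA ⟂ GF]
2. A_y = -156/193  [G, F, A are collinear ∩ CA ⟂ GF]
   → A = (-1828/193, -156/193)
3. B_x = 4916/193  [line -12·x + 7·y + 454 = 0 ∩ |BA|² = 315844/193]
4. B_y = -4090/193  [line -12·x + 7·y + 454 = 0 ∩ |BA|² = 315844/193]
   → B = (4916/193, -4090/193)
5. D_x = 3/4  [2·signedArea(DEC) = -39/4 ∩ AD · BG = -77025/193]
6. D_y = -13/2  [2·signedArea(DEC) = -39/4 ∩ AD · BG = -77025/193]
   → D = (3/4, -13/2)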